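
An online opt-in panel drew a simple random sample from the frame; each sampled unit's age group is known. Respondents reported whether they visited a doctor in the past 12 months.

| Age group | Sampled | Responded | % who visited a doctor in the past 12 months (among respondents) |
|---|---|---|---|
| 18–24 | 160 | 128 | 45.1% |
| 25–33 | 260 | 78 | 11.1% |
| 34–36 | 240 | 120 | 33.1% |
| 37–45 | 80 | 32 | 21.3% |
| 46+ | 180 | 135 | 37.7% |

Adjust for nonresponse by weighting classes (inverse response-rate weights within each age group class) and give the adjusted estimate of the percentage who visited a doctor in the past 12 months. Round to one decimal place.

28.8%

Response rates by class: 18–24 128/160 = 80%, 25–33 78/260 = 30%, 34–36 120/240 = 50%, 37–45 32/80 = 40%, 46+ 135/180 = 75%.
With weight = n_sampled/n_responded per class, the weighted class total is n_sampled:
  18–24: 160 × 45.1 = 7216
  25–33: 260 × 11.1 = 2886
  34–36: 240 × 33.1 = 7944
  37–45: 80 × 21.3 = 1704
  46+: 180 × 37.7 = 6786
Adjusted estimate = 26,536 / 920 = 28.8435 → 28.8%.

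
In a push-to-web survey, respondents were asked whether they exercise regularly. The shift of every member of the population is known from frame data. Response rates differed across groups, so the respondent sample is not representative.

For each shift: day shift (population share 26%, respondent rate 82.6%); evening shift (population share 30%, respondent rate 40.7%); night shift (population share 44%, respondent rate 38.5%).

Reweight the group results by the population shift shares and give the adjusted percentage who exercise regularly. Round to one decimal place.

Reweight to the known shift distribution:
  day shift: 0.26 × 82.6 = 21.476
  evening shift: 0.3 × 40.7 = 12.21
  night shift: 0.44 × 38.5 = 16.94
Post-stratified estimate = 50.626 → 50.6%.

50.6%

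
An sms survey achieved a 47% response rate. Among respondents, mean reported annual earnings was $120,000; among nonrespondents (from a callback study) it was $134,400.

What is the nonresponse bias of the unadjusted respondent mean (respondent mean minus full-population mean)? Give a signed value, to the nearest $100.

-$7,600

Nonresponse fraction = 1 − 0.47 = 0.53.
Bias = (nonresponse fraction) × (respondent mean − nonrespondent mean)
     = 0.53 × (120,000 − 134,400) = 0.53 × -14,400 = -7632.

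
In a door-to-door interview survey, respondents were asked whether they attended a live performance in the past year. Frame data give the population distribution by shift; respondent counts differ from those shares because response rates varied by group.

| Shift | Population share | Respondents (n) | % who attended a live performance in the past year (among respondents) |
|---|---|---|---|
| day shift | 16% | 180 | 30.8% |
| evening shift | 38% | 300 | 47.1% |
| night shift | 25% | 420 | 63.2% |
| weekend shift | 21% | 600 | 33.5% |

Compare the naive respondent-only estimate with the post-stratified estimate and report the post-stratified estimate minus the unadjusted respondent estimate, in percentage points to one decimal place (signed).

+1.4 percentage points

Naive respondent-only estimate (weights = respondent counts):
  (180/1500)×30.8 + (300/1500)×47.1 + (420/1500)×63.2 + (600/1500)×33.5 = 44.212%
Post-stratified estimate weights by population shares:
  0.16×30.8 + 0.38×47.1 + 0.25×63.2 + 0.21×33.5 = 45.661%
Difference = 45.661 − 44.212 = 1.449 pp.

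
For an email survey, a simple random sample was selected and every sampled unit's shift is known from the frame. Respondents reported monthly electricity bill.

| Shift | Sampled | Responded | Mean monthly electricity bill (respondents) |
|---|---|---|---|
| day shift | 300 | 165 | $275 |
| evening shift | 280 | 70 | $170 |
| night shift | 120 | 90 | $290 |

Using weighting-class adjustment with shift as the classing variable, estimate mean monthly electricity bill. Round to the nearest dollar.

Class response rates: day shift 165/300 = 55%, evening shift 70/280 = 25%, night shift 90/120 = 75%.
Inverse-response-rate weighting restores each class to its sampled count, so class totals weight by n_sampled:
  day shift: 300 × 275 = 82,500
  evening shift: 280 × 170 = 47,600
  night shift: 120 × 290 = 34,800
Adjusted estimate = 164,900 / 700 = 235.571 → $236.

$236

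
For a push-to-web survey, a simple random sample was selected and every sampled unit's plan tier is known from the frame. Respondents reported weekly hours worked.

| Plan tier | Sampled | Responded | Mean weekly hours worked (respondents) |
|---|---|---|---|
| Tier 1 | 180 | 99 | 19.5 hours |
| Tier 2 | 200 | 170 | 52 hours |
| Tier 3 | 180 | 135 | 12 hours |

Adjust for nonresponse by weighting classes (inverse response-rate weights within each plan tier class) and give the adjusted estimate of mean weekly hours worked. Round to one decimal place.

28.7

Class response rates: Tier 1 99/180 = 55%, Tier 2 170/200 = 85%, Tier 3 135/180 = 75%.
Weighting each respondent by the inverse class response rate inflates each class back to its sampled size, so the class weight is n_sampled:
  Tier 1: 180 × 19.5 = 3510
  Tier 2: 200 × 52 = 10,400
  Tier 3: 180 × 12 = 2160
Adjusted estimate = 16,070 / 560 = 28.6964 → 28.7.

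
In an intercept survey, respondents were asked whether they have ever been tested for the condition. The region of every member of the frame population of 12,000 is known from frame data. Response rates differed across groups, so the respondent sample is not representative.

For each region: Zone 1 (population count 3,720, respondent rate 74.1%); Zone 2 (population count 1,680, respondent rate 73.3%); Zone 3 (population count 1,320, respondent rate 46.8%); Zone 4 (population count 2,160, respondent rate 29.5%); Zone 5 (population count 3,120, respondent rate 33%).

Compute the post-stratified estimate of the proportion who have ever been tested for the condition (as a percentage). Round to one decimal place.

52.3%

Post-stratification weights by population share, not respondent share:
  Zone 1: (3,720/12,000) × 74.1 = 22.971
  Zone 2: (1,680/12,000) × 73.3 = 10.262
  Zone 3: (1,320/12,000) × 46.8 = 5.148
  Zone 4: (2,160/12,000) × 29.5 = 5.31
  Zone 5: (3,120/12,000) × 33 = 8.58
Post-stratified estimate = 52.271 → 52.3%.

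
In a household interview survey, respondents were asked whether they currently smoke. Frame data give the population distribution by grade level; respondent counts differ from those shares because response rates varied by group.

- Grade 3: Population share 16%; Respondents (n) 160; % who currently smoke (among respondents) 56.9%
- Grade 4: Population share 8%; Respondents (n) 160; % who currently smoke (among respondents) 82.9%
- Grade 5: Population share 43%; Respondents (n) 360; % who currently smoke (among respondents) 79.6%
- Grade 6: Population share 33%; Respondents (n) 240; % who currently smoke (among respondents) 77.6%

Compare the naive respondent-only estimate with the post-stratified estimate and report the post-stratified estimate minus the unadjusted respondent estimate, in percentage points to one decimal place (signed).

-0.1 percentage points

Naive respondent-only estimate (weights = respondent counts):
  (160/920)×56.9 + (160/920)×82.9 + (360/920)×79.6 + (240/920)×77.6 = 75.7043%
Post-stratifying to population shares instead:
  0.16×56.9 + 0.08×82.9 + 0.43×79.6 + 0.33×77.6 = 75.572%
Difference = 75.572 − 75.7043 = -0.1323 pp.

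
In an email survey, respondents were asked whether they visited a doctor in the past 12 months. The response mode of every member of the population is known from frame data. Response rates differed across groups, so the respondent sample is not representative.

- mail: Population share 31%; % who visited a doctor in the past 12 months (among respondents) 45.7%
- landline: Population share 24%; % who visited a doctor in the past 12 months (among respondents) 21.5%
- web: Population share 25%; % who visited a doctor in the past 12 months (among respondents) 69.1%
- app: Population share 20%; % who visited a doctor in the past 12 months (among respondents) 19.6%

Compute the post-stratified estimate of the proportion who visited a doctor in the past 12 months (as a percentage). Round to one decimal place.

Reweight to the known response mode distribution:
  mail: 0.31 × 45.7 = 14.167
  landline: 0.24 × 21.5 = 5.16
  web: 0.25 × 69.1 = 17.275
  app: 0.2 × 19.6 = 3.92
Post-stratified estimate = 40.522 → 40.5%.

40.5%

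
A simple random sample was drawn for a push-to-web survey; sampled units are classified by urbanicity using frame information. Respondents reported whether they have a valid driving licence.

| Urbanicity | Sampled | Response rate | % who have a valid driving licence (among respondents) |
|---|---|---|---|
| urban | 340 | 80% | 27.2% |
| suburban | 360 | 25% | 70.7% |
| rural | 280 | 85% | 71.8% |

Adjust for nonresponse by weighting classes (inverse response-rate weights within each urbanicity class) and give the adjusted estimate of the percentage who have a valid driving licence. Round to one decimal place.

55.9%

With weight = n_sampled/n_responded per class, the weighted class total is n_sampled:
  urban: 340 × 27.2 = 9248
  suburban: 360 × 70.7 = 25,452
  rural: 280 × 71.8 = 20,104
Adjusted estimate = 54,804 / 980 = 55.9224 → 55.9%.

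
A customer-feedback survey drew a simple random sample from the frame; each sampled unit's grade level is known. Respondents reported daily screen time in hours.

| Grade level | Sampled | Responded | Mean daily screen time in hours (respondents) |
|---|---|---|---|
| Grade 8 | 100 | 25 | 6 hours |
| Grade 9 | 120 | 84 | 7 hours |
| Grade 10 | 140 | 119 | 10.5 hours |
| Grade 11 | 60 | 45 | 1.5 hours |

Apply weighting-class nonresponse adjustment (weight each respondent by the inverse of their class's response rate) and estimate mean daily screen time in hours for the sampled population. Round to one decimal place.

7.1

Response rates by class: Grade 8 25/100 = 25%, Grade 9 84/120 = 70%, Grade 10 119/140 = 85%, Grade 11 45/60 = 75%.
Each respondent's weight = sampled/responded in their class; summing within a class gives n_sampled, so:
  Grade 8: 100 × 6 = 600
  Grade 9: 120 × 7 = 840
  Grade 10: 140 × 10.5 = 1470
  Grade 11: 60 × 1.5 = 90
Adjusted estimate = 3000 / 420 = 7.14286 → 7.1.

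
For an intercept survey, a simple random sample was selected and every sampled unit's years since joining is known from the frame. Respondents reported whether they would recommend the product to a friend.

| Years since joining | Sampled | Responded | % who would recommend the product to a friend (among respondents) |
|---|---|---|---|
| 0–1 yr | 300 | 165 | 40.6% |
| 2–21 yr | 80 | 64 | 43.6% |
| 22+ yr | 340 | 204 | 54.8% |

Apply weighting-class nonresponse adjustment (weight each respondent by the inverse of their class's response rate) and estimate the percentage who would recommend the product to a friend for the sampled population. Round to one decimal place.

Response rates by class: 0–1 yr 165/300 = 55%, 2–21 yr 64/80 = 80%, 22+ yr 204/340 = 60%.
Each respondent's weight = sampled/responded in their class; summing within a class gives n_sampled, so:
  0–1 yr: 300 × 40.6 = 12,180
  2–21 yr: 80 × 43.6 = 3488
  22+ yr: 340 × 54.8 = 18,632
Adjusted estimate = 34,300 / 720 = 47.6389 → 47.6%.

47.6%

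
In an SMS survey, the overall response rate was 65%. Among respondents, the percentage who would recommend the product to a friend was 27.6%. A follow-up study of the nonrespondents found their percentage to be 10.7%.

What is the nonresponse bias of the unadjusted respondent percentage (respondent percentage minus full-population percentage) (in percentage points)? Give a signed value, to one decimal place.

Nonresponse fraction = 1 − 0.65 = 0.35.
Bias = (nonresponse fraction) × (respondent percentage − nonrespondent percentage)
     = 0.35 × (27.6 − 10.7) = 0.35 × 16.9 = 5.915.

+5.9 percentage points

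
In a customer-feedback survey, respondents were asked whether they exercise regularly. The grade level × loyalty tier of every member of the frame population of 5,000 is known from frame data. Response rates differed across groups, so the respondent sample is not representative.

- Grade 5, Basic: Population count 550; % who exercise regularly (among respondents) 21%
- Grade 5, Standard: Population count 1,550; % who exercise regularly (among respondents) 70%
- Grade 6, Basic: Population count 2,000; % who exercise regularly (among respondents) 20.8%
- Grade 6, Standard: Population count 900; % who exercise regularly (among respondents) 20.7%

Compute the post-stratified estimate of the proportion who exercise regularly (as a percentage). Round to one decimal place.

36.1%

Post-stratification weights by population share, not respondent share:
  Grade 5, Basic: (550/5,000) × 21 = 2.31
  Grade 5, Standard: (1,550/5,000) × 70 = 21.7
  Grade 6, Basic: (2,000/5,000) × 20.8 = 8.32
  Grade 6, Standard: (900/5,000) × 20.7 = 3.726
Post-stratified estimate = 36.056 → 36.1%.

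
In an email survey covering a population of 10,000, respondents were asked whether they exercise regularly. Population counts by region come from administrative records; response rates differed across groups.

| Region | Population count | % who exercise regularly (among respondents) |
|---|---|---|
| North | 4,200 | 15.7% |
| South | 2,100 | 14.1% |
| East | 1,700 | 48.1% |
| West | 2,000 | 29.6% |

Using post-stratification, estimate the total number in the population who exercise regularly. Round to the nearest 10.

Apply each group's respondent rate to its population count:
  North: 4,200 × 15.7% = 659.4
  South: 2,100 × 14.1% = 296.1
  East: 1,700 × 48.1% = 817.7
  West: 2,000 × 29.6% = 592
Estimated total = 2365.2 → 2,370.

2,370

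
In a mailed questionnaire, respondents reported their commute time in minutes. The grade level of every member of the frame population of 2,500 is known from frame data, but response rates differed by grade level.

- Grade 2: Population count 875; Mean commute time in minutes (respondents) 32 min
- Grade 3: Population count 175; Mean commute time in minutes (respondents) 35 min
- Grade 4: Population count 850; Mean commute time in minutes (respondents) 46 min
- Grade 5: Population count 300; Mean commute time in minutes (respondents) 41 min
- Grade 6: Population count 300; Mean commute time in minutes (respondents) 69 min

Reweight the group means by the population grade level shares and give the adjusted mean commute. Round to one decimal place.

42.5

Post-stratification weights by population share, not respondent share:
  Grade 2: (875/2,500) × 32 = 11.2
  Grade 3: (175/2,500) × 35 = 2.45
  Grade 4: (850/2,500) × 46 = 15.64
  Grade 5: (300/2,500) × 41 = 4.92
  Grade 6: (300/2,500) × 69 = 8.28
Post-stratified estimate = 42.49 → 42.5.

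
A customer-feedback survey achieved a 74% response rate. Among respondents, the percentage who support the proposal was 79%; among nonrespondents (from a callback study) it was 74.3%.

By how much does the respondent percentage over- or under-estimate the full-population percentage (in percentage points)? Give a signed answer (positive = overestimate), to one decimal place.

+1.2 percentage points

Nonresponse fraction = 1 − 0.74 = 0.26.
Bias = (nonresponse fraction) × (respondent percentage − nonrespondent percentage)
     = 0.26 × (79 − 74.3) = 0.26 × 4.7 = 1.222.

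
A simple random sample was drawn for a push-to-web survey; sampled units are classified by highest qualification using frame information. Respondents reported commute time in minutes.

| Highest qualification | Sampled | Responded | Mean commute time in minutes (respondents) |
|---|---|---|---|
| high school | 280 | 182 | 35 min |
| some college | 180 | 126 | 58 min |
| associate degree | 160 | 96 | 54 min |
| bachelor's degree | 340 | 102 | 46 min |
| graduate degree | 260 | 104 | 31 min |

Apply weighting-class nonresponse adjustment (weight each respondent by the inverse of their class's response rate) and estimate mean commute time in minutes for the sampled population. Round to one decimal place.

Response rates by class: high school 182/280 = 65%, some college 126/180 = 70%, associate degree 96/160 = 60%, bachelor's degree 102/340 = 30%, graduate degree 104/260 = 40%.
Inverse-response-rate weighting restores each class to its sampled count, so class totals weight by n_sampled:
  high school: 280 × 35 = 9800
  some college: 180 × 58 = 10,440
  associate degree: 160 × 54 = 8640
  bachelor's degree: 340 × 46 = 15,640
  graduate degree: 260 × 31 = 8060
Adjusted estimate = 52,580 / 1,220 = 43.0984 → 43.1.

43.1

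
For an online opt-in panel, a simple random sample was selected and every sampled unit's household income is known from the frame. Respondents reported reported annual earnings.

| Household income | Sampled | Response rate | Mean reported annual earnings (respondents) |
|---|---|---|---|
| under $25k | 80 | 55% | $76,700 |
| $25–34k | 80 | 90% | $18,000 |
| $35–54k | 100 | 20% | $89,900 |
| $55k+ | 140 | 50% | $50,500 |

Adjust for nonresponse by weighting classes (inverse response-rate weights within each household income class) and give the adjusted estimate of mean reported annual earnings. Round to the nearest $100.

Each respondent's weight = sampled/responded in their class; summing within a class gives n_sampled, so:
  under $25k: 80 × 76,700 = 6,136,000
  $25–34k: 80 × 18,000 = 1,440,000
  $35–54k: 100 × 89,900 = 8,990,000
  $55k+: 140 × 50,500 = 7,070,000
Adjusted estimate = 23,636,000 / 400 = 59,090 → $59,100.

$59,100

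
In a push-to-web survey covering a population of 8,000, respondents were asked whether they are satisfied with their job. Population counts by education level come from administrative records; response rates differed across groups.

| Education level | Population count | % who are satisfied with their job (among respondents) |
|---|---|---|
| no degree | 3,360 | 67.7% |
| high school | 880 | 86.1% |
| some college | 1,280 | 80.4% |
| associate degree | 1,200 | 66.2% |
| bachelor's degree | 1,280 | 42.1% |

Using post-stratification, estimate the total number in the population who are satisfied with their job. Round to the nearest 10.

Each cell contributes its population count × the respondent rate:
  no degree: 3,360 × 67.7% = 2274.72
  high school: 880 × 86.1% = 757.68
  some college: 1,280 × 80.4% = 1029.12
  associate degree: 1,200 × 66.2% = 794.4
  bachelor's degree: 1,280 × 42.1% = 538.88
Estimated total = 5394.8 → 5,390.

5,390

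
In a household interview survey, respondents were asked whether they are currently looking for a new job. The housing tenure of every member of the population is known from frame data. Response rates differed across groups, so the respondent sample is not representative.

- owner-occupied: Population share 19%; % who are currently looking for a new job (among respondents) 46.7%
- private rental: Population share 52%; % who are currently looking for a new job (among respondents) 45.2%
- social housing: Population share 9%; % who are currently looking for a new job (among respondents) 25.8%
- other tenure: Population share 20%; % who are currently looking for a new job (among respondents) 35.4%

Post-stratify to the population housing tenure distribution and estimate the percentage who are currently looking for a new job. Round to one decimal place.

Reweight to the known housing tenure distribution:
  owner-occupied: 0.19 × 46.7 = 8.873
  private rental: 0.52 × 45.2 = 23.504
  social housing: 0.09 × 25.8 = 2.322
  other tenure: 0.2 × 35.4 = 7.08
Post-stratified estimate = 41.779 → 41.8%.

41.8%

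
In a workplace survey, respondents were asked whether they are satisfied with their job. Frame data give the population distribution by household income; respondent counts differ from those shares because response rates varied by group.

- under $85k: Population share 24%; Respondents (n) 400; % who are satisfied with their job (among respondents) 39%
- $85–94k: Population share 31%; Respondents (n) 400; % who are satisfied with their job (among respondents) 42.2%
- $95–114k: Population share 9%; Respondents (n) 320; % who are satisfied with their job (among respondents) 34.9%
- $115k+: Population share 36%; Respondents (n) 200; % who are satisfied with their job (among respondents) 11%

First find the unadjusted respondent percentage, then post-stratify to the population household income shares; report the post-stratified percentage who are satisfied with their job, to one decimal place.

Without adjustment, the pooled respondent share is:
  (400/1320)×39 + (400/1320)×42.2 + (320/1320)×34.9 + (200/1320)×11 = 34.7333%
Post-stratified estimate weights by population shares:
  0.24×39 + 0.31×42.2 + 0.09×34.9 + 0.36×11 = 29.543%

29.5%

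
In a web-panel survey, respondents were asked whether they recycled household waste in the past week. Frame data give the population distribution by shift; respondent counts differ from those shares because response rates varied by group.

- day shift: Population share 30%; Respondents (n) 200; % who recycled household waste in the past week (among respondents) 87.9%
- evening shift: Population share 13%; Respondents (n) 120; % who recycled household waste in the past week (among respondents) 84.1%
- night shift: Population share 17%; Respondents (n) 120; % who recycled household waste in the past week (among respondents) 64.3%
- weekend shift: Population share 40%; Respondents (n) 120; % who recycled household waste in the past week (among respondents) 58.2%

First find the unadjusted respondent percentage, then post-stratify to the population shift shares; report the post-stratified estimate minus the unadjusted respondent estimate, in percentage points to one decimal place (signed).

Without adjustment, the pooled respondent share is:
  (200/560)×87.9 + (120/560)×84.1 + (120/560)×64.3 + (120/560)×58.2 = 75.6643%
Post-stratified estimate weights by population shares:
  0.3×87.9 + 0.13×84.1 + 0.17×64.3 + 0.4×58.2 = 71.514%
Difference = 71.514 − 75.6643 = -4.1503 pp.

-4.2 percentage points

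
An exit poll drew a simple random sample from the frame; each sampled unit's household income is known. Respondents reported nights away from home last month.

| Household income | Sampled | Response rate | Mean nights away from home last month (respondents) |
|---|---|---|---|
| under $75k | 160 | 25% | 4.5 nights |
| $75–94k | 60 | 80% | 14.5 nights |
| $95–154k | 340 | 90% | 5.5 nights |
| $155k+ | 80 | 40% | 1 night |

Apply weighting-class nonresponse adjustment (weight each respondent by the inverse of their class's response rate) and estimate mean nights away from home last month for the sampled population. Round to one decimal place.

5.5

Weighting each respondent by the inverse class response rate inflates each class back to its sampled size, so the class weight is n_sampled:
  under $75k: 160 × 4.5 = 720
  $75–94k: 60 × 14.5 = 870
  $95–154k: 340 × 5.5 = 1870
  $155k+: 80 × 1 = 80
Adjusted estimate = 3540 / 640 = 5.53125 → 5.5.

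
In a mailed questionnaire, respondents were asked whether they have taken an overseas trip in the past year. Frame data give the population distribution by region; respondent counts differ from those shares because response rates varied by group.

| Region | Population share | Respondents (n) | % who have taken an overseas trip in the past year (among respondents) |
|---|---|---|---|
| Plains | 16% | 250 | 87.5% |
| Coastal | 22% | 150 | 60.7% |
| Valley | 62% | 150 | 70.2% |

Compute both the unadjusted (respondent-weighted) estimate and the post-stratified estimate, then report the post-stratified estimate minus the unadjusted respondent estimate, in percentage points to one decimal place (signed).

Without adjustment, the pooled respondent share is:
  (250/550)×87.5 + (150/550)×60.7 + (150/550)×70.2 = 75.4727%
Reweighting by population region shares:
  0.16×87.5 + 0.22×60.7 + 0.62×70.2 = 70.878%
Difference = 70.878 − 75.4727 = -4.5947 pp.

-4.6 percentage points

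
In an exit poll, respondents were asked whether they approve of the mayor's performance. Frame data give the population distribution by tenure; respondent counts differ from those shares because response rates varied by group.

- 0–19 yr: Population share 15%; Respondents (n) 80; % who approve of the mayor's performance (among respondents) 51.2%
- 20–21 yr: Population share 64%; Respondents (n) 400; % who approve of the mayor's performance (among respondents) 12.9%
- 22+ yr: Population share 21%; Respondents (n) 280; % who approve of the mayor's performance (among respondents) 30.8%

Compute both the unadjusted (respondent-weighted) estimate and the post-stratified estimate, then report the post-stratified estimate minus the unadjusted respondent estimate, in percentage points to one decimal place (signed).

-1.1 percentage points

Without adjustment, the pooled respondent share is:
  (80/760)×51.2 + (400/760)×12.9 + (280/760)×30.8 = 23.5263%
Post-stratifying to population shares instead:
  0.15×51.2 + 0.64×12.9 + 0.21×30.8 = 22.404%
Difference = 22.404 − 23.5263 = -1.1223 pp.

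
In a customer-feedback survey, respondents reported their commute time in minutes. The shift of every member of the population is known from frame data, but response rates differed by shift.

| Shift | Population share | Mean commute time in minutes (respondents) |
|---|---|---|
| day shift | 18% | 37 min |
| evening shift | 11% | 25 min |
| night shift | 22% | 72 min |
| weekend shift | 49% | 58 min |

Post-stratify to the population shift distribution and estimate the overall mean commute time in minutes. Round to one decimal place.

Reweight to the known shift distribution:
  day shift: 0.18 × 37 = 6.66
  evening shift: 0.11 × 25 = 2.75
  night shift: 0.22 × 72 = 15.84
  weekend shift: 0.49 × 58 = 28.42
Post-stratified estimate = 53.67 → 53.7.

53.7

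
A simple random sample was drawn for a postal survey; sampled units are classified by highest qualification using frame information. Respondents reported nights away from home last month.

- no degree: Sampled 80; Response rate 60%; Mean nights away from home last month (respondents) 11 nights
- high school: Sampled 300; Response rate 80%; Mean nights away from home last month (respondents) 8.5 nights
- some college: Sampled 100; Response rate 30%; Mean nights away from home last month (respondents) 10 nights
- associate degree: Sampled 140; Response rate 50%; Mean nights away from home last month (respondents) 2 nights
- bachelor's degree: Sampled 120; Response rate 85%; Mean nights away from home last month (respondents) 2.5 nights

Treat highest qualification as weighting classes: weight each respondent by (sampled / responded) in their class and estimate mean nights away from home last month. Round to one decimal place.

6.8

Weighting each respondent by the inverse class response rate inflates each class back to its sampled size, so the class weight is n_sampled:
  no degree: 80 × 11 = 880
  high school: 300 × 8.5 = 2550
  some college: 100 × 10 = 1000
  associate degree: 140 × 2 = 280
  bachelor's degree: 120 × 2.5 = 300
Adjusted estimate = 5010 / 740 = 6.77027 → 6.8.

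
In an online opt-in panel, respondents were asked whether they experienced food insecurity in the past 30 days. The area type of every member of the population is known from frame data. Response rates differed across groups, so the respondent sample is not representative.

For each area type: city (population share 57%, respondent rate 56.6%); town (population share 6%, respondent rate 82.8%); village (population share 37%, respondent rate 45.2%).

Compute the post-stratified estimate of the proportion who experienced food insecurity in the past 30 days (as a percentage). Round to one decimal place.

Each cell contributes population-share × respondent value:
  city: 0.57 × 56.6 = 32.262
  town: 0.06 × 82.8 = 4.968
  village: 0.37 × 45.2 = 16.724
Post-stratified estimate = 53.954 → 54.0%.

54.0%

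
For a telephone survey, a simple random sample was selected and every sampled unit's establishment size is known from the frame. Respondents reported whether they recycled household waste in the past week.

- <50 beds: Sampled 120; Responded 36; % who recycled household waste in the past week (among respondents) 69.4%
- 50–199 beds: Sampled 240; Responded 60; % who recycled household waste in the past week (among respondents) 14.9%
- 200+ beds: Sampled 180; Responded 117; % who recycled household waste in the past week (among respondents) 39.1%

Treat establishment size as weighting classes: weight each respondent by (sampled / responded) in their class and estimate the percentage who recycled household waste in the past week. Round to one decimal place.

35.1%

Class response rates: <50 beds 36/120 = 30%, 50–199 beds 60/240 = 25%, 200+ beds 117/180 = 65%.
Weighting each respondent by the inverse class response rate inflates each class back to its sampled size, so the class weight is n_sampled:
  <50 beds: 120 × 69.4 = 8328
  50–199 beds: 240 × 14.9 = 3576
  200+ beds: 180 × 39.1 = 7038
Adjusted estimate = 18,942 / 540 = 35.0778 → 35.1%.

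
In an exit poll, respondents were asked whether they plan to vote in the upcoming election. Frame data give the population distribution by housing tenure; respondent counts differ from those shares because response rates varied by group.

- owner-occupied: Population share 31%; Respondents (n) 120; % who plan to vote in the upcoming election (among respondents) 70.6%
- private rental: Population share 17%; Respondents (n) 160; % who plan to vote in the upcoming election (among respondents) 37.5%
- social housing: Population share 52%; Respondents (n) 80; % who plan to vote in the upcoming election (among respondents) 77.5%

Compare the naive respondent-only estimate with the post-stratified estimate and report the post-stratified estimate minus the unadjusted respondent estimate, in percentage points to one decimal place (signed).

+11.1 percentage points

Naive respondent-only estimate (weights = respondent counts):
  (120/360)×70.6 + (160/360)×37.5 + (80/360)×77.5 = 57.4222%
Reweighting by population housing tenure shares:
  0.31×70.6 + 0.17×37.5 + 0.52×77.5 = 68.561%
Difference = 68.561 − 57.4222 = 11.1388 pp.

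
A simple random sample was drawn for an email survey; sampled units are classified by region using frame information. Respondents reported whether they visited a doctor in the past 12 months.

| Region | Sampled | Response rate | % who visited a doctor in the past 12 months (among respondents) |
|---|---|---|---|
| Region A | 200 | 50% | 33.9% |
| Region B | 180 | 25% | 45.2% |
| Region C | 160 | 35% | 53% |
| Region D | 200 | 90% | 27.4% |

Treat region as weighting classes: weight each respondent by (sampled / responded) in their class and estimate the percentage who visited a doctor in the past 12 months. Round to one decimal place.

39.0%

With weight = n_sampled/n_responded per class, the weighted class total is n_sampled:
  Region A: 200 × 33.9 = 6780
  Region B: 180 × 45.2 = 8136
  Region C: 160 × 53 = 8480
  Region D: 200 × 27.4 = 5480
Adjusted estimate = 28,876 / 740 = 39.0216 → 39.0%.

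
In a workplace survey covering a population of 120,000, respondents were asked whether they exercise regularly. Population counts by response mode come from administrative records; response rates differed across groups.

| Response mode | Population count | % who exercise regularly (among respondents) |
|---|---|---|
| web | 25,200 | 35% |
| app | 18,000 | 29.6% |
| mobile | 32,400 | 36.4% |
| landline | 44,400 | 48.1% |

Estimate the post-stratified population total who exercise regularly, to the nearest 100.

Each cell contributes its population count × the respondent rate:
  web: 25,200 × 35% = 8820
  app: 18,000 × 29.6% = 5328
  mobile: 32,400 × 36.4% = 11793.6
  landline: 44,400 × 48.1% = 21356.4
Estimated total = 47,298 → 47,300.

47,300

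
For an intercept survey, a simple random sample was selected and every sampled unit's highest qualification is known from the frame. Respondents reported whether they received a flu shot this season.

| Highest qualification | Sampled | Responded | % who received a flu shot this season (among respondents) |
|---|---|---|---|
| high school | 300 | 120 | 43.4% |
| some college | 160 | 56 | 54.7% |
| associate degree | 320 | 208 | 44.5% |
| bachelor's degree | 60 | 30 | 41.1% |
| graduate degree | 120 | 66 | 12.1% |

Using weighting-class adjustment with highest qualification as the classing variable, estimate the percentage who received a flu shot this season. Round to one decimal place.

Class response rates: high school 120/300 = 40%, some college 56/160 = 35%, associate degree 208/320 = 65%, bachelor's degree 30/60 = 50%, graduate degree 66/120 = 55%.
Each respondent's weight = sampled/responded in their class; summing within a class gives n_sampled, so:
  high school: 300 × 43.4 = 13,020
  some college: 160 × 54.7 = 8752
  associate degree: 320 × 44.5 = 14,240
  bachelor's degree: 60 × 41.1 = 2466
  graduate degree: 120 × 12.1 = 1452
Adjusted estimate = 39,930 / 960 = 41.5938 → 41.6%.

41.6%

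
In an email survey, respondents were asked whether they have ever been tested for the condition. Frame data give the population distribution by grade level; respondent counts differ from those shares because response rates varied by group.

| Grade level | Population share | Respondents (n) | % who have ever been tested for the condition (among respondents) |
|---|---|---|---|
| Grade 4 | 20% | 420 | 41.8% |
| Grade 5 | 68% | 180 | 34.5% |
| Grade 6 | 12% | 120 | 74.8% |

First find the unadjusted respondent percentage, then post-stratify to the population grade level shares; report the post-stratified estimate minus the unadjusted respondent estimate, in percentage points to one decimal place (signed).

Without adjustment, the pooled respondent share is:
  (420/720)×41.8 + (180/720)×34.5 + (120/720)×74.8 = 45.475%
Reweighting by population grade level shares:
  0.2×41.8 + 0.68×34.5 + 0.12×74.8 = 40.796%
Difference = 40.796 − 45.475 = -4.679 pp.

-4.7 percentage points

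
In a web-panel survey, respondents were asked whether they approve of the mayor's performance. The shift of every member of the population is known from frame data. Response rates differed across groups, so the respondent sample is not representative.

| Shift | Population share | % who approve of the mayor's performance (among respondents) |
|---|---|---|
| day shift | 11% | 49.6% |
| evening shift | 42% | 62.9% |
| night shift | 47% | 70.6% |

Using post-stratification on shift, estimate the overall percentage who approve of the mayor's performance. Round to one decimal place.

Weight each group's respondent value by its population share:
  day shift: 0.11 × 49.6 = 5.456
  evening shift: 0.42 × 62.9 = 26.418
  night shift: 0.47 × 70.6 = 33.182
Post-stratified estimate = 65.056 → 65.1%.

65.1%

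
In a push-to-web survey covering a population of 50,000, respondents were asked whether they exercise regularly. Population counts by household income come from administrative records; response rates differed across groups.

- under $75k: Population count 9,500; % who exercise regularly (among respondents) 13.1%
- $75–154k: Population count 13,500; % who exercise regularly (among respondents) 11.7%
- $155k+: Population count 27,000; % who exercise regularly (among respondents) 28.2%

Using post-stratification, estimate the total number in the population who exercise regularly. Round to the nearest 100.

Estimated count per cell = population count × respondent percentage:
  under $75k: 9,500 × 13.1% = 1244.5
  $75–154k: 13,500 × 11.7% = 1579.5
  $155k+: 27,000 × 28.2% = 7614
Estimated total = 10,438 → 10,400.

10,400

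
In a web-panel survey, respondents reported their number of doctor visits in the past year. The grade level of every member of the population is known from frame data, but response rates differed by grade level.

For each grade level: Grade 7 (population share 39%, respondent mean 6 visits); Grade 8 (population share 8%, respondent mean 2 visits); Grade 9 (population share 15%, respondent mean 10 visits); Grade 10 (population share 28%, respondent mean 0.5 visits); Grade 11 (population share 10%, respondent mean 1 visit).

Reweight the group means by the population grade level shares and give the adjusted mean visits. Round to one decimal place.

Post-stratification weights by population share, not respondent share:
  Grade 7: 0.39 × 6 = 2.34
  Grade 8: 0.08 × 2 = 0.16
  Grade 9: 0.15 × 10 = 1.5
  Grade 10: 0.28 × 0.5 = 0.14
  Grade 11: 0.1 × 1 = 0.1
Post-stratified estimate = 4.24 → 4.2.

4.2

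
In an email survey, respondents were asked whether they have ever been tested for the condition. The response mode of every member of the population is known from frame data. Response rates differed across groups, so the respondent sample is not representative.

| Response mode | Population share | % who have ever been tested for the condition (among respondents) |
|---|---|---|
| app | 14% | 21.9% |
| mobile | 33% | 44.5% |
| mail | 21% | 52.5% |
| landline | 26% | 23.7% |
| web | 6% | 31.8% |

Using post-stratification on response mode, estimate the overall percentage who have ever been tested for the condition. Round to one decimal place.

Weight each group's respondent value by its population share:
  app: 0.14 × 21.9 = 3.066
  mobile: 0.33 × 44.5 = 14.685
  mail: 0.21 × 52.5 = 11.025
  landline: 0.26 × 23.7 = 6.162
  web: 0.06 × 31.8 = 1.908
Post-stratified estimate = 36.846 → 36.8%.

36.8%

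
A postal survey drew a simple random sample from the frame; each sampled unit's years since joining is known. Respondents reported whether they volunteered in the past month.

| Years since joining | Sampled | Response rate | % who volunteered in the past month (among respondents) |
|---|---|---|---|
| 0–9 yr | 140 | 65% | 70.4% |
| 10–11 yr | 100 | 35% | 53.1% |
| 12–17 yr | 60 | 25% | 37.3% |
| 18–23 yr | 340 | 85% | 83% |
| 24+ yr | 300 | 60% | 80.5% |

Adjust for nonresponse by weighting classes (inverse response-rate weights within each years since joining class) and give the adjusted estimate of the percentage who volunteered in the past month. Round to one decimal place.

74.2%

Weighting each respondent by the inverse class response rate inflates each class back to its sampled size, so the class weight is n_sampled:
  0–9 yr: 140 × 70.4 = 9856
  10–11 yr: 100 × 53.1 = 5310
  12–17 yr: 60 × 37.3 = 2238
  18–23 yr: 340 × 83 = 28,220
  24+ yr: 300 × 80.5 = 24,150
Adjusted estimate = 69,774 / 940 = 74.2277 → 74.2%.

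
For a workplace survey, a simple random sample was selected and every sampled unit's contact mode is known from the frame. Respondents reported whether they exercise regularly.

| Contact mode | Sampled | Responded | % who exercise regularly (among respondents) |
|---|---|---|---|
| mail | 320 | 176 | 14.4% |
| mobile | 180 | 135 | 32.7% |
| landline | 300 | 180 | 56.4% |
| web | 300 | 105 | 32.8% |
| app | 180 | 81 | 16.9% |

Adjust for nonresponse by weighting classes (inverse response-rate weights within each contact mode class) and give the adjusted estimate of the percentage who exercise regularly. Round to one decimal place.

31.5%

Class response rates: mail 176/320 = 55%, mobile 135/180 = 75%, landline 180/300 = 60%, web 105/300 = 35%, app 81/180 = 45%.
Each respondent's weight = sampled/responded in their class; summing within a class gives n_sampled, so:
  mail: 320 × 14.4 = 4608
  mobile: 180 × 32.7 = 5886
  landline: 300 × 56.4 = 16,920
  web: 300 × 32.8 = 9840
  app: 180 × 16.9 = 3042
Adjusted estimate = 40,296 / 1,280 = 31.4812 → 31.5%.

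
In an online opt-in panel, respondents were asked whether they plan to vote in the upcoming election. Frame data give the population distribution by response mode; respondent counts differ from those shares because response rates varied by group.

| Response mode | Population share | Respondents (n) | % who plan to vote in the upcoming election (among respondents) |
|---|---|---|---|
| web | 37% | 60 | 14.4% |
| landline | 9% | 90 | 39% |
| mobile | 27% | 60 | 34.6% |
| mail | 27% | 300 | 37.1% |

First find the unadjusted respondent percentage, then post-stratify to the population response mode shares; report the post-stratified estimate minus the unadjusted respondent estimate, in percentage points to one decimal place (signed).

-6.3 percentage points

Without adjustment, the pooled respondent share is:
  (60/510)×14.4 + (90/510)×39 + (60/510)×34.6 + (300/510)×37.1 = 34.4706%
Reweighting by population response mode shares:
  0.37×14.4 + 0.09×39 + 0.27×34.6 + 0.27×37.1 = 28.197%
Difference = 28.197 − 34.4706 = -6.2736 pp.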